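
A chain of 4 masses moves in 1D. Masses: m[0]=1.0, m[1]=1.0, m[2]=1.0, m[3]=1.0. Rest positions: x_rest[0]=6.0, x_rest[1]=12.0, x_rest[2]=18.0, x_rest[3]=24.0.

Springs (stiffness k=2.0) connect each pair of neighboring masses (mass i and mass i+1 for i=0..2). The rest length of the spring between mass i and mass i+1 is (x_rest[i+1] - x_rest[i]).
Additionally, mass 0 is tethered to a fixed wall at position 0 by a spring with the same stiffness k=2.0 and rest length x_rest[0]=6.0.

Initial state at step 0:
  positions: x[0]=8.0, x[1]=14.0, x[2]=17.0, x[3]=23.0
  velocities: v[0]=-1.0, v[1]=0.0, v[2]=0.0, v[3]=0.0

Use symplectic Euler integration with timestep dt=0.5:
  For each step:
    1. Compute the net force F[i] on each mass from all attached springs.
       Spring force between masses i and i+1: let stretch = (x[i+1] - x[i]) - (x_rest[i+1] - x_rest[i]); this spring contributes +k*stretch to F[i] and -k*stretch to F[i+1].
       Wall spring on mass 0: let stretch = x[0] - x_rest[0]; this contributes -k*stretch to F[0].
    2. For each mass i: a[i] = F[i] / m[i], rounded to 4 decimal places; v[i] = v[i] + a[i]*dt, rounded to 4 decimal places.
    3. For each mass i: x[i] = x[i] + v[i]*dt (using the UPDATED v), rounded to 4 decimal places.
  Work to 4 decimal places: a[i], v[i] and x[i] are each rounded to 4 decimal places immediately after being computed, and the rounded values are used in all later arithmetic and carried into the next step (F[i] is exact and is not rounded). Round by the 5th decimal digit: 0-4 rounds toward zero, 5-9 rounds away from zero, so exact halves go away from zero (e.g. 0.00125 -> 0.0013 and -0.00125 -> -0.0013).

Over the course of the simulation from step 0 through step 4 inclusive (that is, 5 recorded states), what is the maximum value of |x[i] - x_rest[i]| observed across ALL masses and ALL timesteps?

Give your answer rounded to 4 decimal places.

Answer: 2.2500

Derivation:
Step 0: x=[8.0000 14.0000 17.0000 23.0000] v=[-1.0000 0.0000 0.0000 0.0000]
Step 1: x=[6.5000 12.5000 18.5000 23.0000] v=[-3.0000 -3.0000 3.0000 0.0000]
Step 2: x=[4.7500 11.0000 19.2500 23.7500] v=[-3.5000 -3.0000 1.5000 1.5000]
Step 3: x=[3.7500 10.5000 18.1250 25.2500] v=[-2.0000 -1.0000 -2.2500 3.0000]
Step 4: x=[4.2500 10.4375 16.7500 26.1875] v=[1.0000 -0.1250 -2.7500 1.8750]
Max displacement = 2.2500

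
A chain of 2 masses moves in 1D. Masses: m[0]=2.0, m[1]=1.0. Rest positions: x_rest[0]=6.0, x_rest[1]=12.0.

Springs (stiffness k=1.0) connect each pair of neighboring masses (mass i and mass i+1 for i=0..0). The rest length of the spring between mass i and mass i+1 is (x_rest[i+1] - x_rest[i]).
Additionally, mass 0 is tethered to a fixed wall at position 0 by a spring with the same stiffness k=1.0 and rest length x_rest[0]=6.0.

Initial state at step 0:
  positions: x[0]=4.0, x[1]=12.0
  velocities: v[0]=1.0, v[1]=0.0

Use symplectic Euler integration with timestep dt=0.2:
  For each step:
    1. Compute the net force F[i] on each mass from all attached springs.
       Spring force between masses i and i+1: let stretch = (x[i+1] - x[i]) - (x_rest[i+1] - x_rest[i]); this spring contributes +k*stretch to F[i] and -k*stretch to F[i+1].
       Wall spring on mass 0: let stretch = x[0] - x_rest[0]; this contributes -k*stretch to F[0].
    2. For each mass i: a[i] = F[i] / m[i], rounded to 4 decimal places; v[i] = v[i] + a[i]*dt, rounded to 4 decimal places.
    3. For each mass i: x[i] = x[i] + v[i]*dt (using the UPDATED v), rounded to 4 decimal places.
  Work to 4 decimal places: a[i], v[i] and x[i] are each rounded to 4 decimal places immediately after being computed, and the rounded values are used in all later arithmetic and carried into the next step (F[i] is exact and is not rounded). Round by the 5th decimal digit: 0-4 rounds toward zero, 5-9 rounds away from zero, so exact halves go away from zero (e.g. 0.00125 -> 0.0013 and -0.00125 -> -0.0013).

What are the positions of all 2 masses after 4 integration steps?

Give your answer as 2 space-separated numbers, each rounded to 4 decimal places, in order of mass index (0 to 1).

Answer: 5.4531 11.3691

Derivation:
Step 0: x=[4.0000 12.0000] v=[1.0000 0.0000]
Step 1: x=[4.2800 11.9200] v=[1.4000 -0.4000]
Step 2: x=[4.6272 11.7744] v=[1.7360 -0.7280]
Step 3: x=[5.0248 11.5829] v=[1.9880 -0.9574]
Step 4: x=[5.4531 11.3691] v=[2.1413 -1.0690]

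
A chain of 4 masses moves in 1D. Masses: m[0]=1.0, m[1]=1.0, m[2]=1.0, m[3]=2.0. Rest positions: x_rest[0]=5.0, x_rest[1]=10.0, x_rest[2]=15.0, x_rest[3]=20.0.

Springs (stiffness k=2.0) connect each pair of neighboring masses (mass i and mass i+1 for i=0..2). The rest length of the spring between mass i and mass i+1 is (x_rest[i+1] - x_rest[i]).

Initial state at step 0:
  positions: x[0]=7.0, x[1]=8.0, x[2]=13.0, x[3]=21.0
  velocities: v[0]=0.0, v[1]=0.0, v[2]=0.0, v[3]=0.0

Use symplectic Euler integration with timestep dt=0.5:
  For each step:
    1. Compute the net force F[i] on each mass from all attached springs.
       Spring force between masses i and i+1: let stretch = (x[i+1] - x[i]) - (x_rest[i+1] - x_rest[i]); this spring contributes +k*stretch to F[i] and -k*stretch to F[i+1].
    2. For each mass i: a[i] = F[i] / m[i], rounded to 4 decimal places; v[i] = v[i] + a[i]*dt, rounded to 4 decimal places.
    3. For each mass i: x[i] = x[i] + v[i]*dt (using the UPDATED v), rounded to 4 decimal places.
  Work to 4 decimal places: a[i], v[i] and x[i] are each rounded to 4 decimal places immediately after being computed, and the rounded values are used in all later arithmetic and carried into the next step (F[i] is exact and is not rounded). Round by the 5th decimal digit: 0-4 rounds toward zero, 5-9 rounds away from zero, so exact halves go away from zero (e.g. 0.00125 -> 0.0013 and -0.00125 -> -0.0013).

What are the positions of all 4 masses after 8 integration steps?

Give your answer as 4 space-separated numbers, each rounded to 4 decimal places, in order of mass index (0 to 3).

Answer: 4.3261 10.3954 16.4769 19.4010

Derivation:
Step 0: x=[7.0000 8.0000 13.0000 21.0000] v=[0.0000 0.0000 0.0000 0.0000]
Step 1: x=[5.0000 10.0000 14.5000 20.2500] v=[-4.0000 4.0000 3.0000 -1.5000]
Step 2: x=[3.0000 11.7500 16.6250 19.3125] v=[-4.0000 3.5000 4.2500 -1.8750]
Step 3: x=[2.8750 11.5625 17.6563 18.9531] v=[-0.2500 -0.3750 2.0625 -0.7188]
Step 4: x=[4.5938 10.0782 16.2891 19.5195] v=[3.4375 -2.9687 -2.7345 1.1328]
Step 5: x=[6.5548 8.9571 13.4316 20.5283] v=[3.9219 -2.2422 -5.7150 2.0176]
Step 6: x=[7.2169 8.8721 11.8852 21.0130] v=[1.3242 -0.1700 -3.0928 0.9693]
Step 7: x=[6.2066 9.4661 13.3962 20.4657] v=[-2.0206 1.1879 3.0219 -1.0946]
Step 8: x=[4.3261 10.3954 16.4769 19.4010] v=[-3.7611 1.8585 6.1613 -2.1294]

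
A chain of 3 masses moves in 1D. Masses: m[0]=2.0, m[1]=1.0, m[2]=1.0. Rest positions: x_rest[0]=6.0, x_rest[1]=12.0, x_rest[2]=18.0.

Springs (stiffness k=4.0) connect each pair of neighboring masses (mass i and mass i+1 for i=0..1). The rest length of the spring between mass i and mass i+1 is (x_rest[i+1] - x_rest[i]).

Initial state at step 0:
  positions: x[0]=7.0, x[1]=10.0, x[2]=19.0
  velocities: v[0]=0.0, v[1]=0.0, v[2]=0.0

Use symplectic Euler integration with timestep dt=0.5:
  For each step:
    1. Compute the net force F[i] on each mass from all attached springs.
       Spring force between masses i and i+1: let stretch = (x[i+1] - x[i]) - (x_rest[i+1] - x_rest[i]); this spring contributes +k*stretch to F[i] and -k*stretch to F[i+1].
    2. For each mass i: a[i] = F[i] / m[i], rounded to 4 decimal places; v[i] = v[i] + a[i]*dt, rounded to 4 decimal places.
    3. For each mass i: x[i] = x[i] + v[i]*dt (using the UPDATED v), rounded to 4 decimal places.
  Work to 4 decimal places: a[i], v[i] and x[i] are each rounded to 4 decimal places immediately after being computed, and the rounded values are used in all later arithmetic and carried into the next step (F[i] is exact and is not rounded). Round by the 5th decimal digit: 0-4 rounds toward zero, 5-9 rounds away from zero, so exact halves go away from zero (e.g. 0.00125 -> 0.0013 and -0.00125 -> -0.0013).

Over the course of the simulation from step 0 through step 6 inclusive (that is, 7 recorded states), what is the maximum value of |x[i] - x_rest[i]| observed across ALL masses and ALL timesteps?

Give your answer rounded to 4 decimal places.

Step 0: x=[7.0000 10.0000 19.0000] v=[0.0000 0.0000 0.0000]
Step 1: x=[5.5000 16.0000 16.0000] v=[-3.0000 12.0000 -6.0000]
Step 2: x=[6.2500 11.5000 19.0000] v=[1.5000 -9.0000 6.0000]
Step 3: x=[6.6250 9.2500 20.5000] v=[0.7500 -4.5000 3.0000]
Step 4: x=[5.3125 15.6250 16.7500] v=[-2.6250 12.7500 -7.5000]
Step 5: x=[6.1563 12.8125 17.8750] v=[1.6875 -5.6250 2.2500]
Step 6: x=[7.3282 8.4063 19.9375] v=[2.3437 -8.8124 4.1250]
Max displacement = 4.0000

Answer: 4.0000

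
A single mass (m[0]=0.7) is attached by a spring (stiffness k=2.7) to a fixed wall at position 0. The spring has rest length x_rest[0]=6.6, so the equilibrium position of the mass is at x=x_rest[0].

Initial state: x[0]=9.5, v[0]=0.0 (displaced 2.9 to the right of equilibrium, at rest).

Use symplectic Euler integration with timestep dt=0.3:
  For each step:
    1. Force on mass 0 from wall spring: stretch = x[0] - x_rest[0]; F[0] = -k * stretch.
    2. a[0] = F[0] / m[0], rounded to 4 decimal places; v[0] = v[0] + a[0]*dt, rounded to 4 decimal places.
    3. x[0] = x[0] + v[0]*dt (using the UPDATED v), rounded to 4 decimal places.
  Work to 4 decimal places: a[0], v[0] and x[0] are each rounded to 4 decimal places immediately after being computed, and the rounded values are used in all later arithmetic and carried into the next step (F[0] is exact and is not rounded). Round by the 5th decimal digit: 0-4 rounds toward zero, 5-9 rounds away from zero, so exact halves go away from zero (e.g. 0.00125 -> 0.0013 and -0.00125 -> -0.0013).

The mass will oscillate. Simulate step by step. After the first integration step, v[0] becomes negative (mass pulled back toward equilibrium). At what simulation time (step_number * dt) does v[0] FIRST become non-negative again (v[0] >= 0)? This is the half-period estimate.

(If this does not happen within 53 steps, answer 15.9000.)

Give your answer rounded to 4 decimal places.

Step 0: x=[9.5000] v=[0.0000]
Step 1: x=[8.4933] v=[-3.3557]
Step 2: x=[6.8294] v=[-5.5465]
Step 3: x=[5.0858] v=[-5.8119]
Step 4: x=[3.8679] v=[-4.0598]
Step 5: x=[3.5984] v=[-0.8984]
Step 6: x=[4.3709] v=[2.5749]
First v>=0 after going negative at step 6, time=1.8000

Answer: 1.8000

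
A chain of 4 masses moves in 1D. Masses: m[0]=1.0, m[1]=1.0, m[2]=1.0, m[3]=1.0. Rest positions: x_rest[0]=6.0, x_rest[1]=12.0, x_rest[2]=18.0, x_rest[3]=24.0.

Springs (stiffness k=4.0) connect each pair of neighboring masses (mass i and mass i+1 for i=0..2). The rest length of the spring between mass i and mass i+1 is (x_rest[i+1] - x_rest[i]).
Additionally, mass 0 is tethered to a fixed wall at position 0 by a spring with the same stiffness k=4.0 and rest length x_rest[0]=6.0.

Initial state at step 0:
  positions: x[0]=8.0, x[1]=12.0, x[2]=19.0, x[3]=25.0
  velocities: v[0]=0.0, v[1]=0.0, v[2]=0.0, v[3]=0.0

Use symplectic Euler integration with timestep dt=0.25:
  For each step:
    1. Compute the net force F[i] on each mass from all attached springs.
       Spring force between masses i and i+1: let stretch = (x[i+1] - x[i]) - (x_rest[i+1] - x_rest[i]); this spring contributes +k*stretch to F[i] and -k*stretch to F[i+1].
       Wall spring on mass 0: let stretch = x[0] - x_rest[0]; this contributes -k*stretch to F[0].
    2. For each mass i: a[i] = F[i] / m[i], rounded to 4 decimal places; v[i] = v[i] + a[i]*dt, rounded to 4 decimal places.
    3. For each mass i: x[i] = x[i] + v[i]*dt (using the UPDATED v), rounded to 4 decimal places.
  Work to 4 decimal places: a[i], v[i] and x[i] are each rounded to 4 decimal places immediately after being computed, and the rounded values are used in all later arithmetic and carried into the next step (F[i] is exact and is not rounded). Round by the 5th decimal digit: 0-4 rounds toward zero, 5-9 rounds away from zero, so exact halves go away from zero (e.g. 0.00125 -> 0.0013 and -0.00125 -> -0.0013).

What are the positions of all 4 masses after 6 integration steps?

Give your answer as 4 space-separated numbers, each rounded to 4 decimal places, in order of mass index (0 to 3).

Step 0: x=[8.0000 12.0000 19.0000 25.0000] v=[0.0000 0.0000 0.0000 0.0000]
Step 1: x=[7.0000 12.7500 18.7500 25.0000] v=[-4.0000 3.0000 -1.0000 0.0000]
Step 2: x=[5.6875 13.5625 18.5625 24.9375] v=[-5.2500 3.2500 -0.7500 -0.2500]
Step 3: x=[4.9219 13.6563 18.7188 24.7813] v=[-3.0625 0.3750 0.6250 -0.6250]
Step 4: x=[5.1094 12.8321 19.1251 24.6094] v=[0.7500 -3.2969 1.6250 -0.6875]
Step 5: x=[5.9502 11.6505 19.3292 24.5665] v=[3.3633 -4.7266 0.8163 -0.1718]
Step 6: x=[6.7286 10.9635 18.9229 24.7142] v=[3.1134 -2.7482 -1.6251 0.5909]

Answer: 6.7286 10.9635 18.9229 24.7142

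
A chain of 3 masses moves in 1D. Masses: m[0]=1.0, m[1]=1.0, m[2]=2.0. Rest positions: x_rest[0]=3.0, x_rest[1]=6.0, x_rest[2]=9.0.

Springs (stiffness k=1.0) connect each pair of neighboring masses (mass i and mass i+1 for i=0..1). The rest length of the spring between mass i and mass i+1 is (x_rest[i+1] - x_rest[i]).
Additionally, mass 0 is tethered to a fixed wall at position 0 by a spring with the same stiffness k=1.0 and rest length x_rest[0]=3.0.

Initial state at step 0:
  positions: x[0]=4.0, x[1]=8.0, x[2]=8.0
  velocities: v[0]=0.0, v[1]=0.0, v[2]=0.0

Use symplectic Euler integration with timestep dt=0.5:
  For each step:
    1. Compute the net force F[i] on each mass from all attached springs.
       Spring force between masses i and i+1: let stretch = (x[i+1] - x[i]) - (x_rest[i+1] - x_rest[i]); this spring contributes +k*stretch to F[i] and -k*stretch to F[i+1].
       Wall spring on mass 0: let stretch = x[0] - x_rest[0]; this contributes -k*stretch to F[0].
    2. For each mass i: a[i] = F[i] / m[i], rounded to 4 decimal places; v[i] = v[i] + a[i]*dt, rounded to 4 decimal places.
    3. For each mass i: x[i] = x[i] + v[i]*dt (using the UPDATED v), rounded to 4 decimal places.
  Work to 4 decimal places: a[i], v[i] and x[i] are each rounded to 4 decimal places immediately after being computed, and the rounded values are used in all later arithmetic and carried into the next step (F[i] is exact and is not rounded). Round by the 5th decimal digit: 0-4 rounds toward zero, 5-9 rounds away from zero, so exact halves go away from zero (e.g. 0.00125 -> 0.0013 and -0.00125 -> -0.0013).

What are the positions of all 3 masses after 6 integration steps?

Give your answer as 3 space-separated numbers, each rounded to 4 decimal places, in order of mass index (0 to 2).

Answer: 0.7509 5.7036 9.5374

Derivation:
Step 0: x=[4.0000 8.0000 8.0000] v=[0.0000 0.0000 0.0000]
Step 1: x=[4.0000 7.0000 8.3750] v=[0.0000 -2.0000 0.7500]
Step 2: x=[3.7500 5.5938 8.9532] v=[-0.5000 -2.8125 1.1563]
Step 3: x=[3.0235 4.5665 9.4865] v=[-1.4531 -2.0547 1.0665]
Step 4: x=[1.9268 4.3834 9.7798] v=[-2.1934 -0.3662 0.5865]
Step 5: x=[0.9626 4.9353 9.7735] v=[-1.9285 1.1037 -0.0126]
Step 6: x=[0.7509 5.7036 9.5374] v=[-0.4235 1.5365 -0.4722]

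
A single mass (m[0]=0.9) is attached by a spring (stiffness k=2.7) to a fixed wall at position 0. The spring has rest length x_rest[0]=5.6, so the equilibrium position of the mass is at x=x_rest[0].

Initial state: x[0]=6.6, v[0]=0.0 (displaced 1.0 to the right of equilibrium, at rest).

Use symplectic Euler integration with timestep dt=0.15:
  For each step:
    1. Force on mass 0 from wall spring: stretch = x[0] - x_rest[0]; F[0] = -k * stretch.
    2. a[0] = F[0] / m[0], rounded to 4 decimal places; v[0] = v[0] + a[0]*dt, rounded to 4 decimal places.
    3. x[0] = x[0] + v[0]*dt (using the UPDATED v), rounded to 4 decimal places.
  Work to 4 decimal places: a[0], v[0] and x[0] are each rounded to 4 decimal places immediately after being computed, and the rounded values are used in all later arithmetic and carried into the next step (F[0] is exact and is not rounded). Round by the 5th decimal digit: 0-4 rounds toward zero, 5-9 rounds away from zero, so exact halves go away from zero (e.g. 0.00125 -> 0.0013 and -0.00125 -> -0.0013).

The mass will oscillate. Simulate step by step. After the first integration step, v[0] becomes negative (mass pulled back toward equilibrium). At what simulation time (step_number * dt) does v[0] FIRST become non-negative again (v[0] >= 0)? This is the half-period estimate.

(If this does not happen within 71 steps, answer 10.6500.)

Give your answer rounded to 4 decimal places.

Step 0: x=[6.6000] v=[0.0000]
Step 1: x=[6.5325] v=[-0.4500]
Step 2: x=[6.4021] v=[-0.8696]
Step 3: x=[6.2175] v=[-1.2305]
Step 4: x=[5.9912] v=[-1.5084]
Step 5: x=[5.7385] v=[-1.6844]
Step 6: x=[5.4765] v=[-1.7467]
Step 7: x=[5.2228] v=[-1.6911]
Step 8: x=[4.9946] v=[-1.5214]
Step 9: x=[4.8073] v=[-1.2490]
Step 10: x=[4.6735] v=[-0.8923]
Step 11: x=[4.6022] v=[-0.4754]
Step 12: x=[4.5982] v=[-0.0264]
Step 13: x=[4.6619] v=[0.4244]
First v>=0 after going negative at step 13, time=1.9500

Answer: 1.9500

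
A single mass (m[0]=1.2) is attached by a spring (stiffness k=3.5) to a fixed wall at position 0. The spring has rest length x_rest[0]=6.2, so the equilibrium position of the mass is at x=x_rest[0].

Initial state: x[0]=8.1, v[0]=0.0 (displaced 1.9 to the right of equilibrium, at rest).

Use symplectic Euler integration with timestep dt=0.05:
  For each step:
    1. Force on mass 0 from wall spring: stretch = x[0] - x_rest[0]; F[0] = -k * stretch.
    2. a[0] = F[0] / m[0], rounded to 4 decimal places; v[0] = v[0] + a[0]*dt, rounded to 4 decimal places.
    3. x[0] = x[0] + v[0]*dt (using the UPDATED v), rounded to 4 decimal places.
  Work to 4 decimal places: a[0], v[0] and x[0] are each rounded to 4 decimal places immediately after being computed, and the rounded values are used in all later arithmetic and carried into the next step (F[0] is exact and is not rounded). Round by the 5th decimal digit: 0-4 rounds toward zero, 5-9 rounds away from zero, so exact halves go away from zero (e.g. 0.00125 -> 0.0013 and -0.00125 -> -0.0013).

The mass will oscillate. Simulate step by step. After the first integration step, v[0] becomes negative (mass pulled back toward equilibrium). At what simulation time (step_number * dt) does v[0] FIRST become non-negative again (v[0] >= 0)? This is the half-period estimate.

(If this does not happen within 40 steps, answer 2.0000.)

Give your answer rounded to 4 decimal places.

Answer: 1.8500

Derivation:
Step 0: x=[8.1000] v=[0.0000]
Step 1: x=[8.0861] v=[-0.2771]
Step 2: x=[8.0585] v=[-0.5522]
Step 3: x=[8.0173] v=[-0.8232]
Step 4: x=[7.9629] v=[-1.0882]
Step 5: x=[7.8956] v=[-1.3453]
Step 6: x=[7.8160] v=[-1.5926]
Step 7: x=[7.7246] v=[-1.8283]
Step 8: x=[7.6221] v=[-2.0506]
Step 9: x=[7.5092] v=[-2.2580]
Step 10: x=[7.3868] v=[-2.4489]
Step 11: x=[7.2557] v=[-2.6220]
Step 12: x=[7.1169] v=[-2.7760]
Step 13: x=[6.9714] v=[-2.9097]
Step 14: x=[6.8203] v=[-3.0222]
Step 15: x=[6.6647] v=[-3.1127]
Step 16: x=[6.5057] v=[-3.1805]
Step 17: x=[6.3444] v=[-3.2251]
Step 18: x=[6.1821] v=[-3.2462]
Step 19: x=[6.0199] v=[-3.2436]
Step 20: x=[5.8590] v=[-3.2173]
Step 21: x=[5.7006] v=[-3.1676]
Step 22: x=[5.5459] v=[-3.0948]
Step 23: x=[5.3959] v=[-2.9994]
Step 24: x=[5.2518] v=[-2.8821]
Step 25: x=[5.1146] v=[-2.7438]
Step 26: x=[4.9853] v=[-2.5855]
Step 27: x=[4.8649] v=[-2.4084]
Step 28: x=[4.7542] v=[-2.2137]
Step 29: x=[4.6541] v=[-2.0029]
Step 30: x=[4.5652] v=[-1.7775]
Step 31: x=[4.4882] v=[-1.5391]
Step 32: x=[4.4237] v=[-1.2895]
Step 33: x=[4.3722] v=[-1.0305]
Step 34: x=[4.3340] v=[-0.7639]
Step 35: x=[4.3094] v=[-0.4918]
Step 36: x=[4.2986] v=[-0.2161]
Step 37: x=[4.3017] v=[0.0612]
First v>=0 after going negative at step 37, time=1.8500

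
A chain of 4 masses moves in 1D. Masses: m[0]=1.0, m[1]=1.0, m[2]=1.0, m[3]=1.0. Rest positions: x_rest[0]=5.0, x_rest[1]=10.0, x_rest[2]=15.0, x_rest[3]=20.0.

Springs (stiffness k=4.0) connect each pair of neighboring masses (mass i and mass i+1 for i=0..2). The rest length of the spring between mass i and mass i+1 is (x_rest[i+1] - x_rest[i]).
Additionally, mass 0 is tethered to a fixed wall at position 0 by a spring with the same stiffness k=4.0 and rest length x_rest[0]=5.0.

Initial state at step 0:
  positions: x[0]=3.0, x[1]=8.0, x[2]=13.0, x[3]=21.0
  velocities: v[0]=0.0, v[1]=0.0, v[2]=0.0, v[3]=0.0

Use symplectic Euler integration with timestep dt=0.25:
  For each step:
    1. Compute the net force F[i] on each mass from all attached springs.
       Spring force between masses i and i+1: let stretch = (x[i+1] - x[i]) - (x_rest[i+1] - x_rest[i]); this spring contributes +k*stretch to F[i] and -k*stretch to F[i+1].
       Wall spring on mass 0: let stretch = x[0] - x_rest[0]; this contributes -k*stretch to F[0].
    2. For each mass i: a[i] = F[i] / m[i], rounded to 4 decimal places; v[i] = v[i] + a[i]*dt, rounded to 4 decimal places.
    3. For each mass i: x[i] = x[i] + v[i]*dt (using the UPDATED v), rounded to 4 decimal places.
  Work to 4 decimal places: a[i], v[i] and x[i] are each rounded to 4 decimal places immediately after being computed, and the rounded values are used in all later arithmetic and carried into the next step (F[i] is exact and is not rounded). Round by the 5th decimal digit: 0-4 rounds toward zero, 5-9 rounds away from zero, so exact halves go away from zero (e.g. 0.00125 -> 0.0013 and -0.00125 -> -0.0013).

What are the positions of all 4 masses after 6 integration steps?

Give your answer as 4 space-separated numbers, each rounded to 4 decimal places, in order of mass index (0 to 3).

Answer: 6.2781 11.9893 13.7722 18.1562

Derivation:
Step 0: x=[3.0000 8.0000 13.0000 21.0000] v=[0.0000 0.0000 0.0000 0.0000]
Step 1: x=[3.5000 8.0000 13.7500 20.2500] v=[2.0000 0.0000 3.0000 -3.0000]
Step 2: x=[4.2500 8.3125 14.6875 19.1250] v=[3.0000 1.2500 3.7500 -4.5000]
Step 3: x=[4.9531 9.2031 15.1406 18.1406] v=[2.8125 3.5625 1.8125 -3.9375]
Step 4: x=[5.4805 10.5156 14.8594 17.6562] v=[2.1094 5.2500 -1.1250 -1.9375]
Step 5: x=[5.8965 11.6553 14.1914 17.7226] v=[1.6640 4.5587 -2.6720 0.2657]
Step 6: x=[6.2781 11.9893 13.7722 18.1562] v=[1.5263 1.3360 -1.6769 1.7345]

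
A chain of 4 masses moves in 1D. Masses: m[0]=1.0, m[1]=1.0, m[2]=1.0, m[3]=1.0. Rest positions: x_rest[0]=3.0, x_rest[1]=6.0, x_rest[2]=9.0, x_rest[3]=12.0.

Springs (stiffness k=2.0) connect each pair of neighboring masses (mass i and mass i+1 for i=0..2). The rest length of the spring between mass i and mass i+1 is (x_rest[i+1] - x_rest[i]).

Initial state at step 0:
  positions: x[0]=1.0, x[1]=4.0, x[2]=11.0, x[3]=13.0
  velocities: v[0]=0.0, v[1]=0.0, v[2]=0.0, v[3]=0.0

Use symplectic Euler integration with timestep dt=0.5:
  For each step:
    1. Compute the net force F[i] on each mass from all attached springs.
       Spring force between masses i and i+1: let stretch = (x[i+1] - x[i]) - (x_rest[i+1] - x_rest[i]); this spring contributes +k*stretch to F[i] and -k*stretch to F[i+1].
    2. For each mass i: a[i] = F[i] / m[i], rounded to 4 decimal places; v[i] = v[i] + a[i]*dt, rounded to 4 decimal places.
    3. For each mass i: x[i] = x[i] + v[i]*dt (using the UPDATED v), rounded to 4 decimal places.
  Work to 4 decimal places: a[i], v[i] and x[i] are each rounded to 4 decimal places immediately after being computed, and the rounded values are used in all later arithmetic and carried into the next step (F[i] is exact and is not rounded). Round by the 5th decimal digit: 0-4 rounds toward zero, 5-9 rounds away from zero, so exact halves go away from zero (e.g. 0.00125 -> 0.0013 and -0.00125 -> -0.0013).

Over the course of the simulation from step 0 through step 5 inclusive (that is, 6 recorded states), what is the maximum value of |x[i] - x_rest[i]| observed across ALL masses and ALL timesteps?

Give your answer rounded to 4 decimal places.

Step 0: x=[1.0000 4.0000 11.0000 13.0000] v=[0.0000 0.0000 0.0000 0.0000]
Step 1: x=[1.0000 6.0000 8.5000 13.5000] v=[0.0000 4.0000 -5.0000 1.0000]
Step 2: x=[2.0000 6.7500 7.2500 13.0000] v=[2.0000 1.5000 -2.5000 -1.0000]
Step 3: x=[3.8750 5.3750 8.6250 11.1250] v=[3.7500 -2.7500 2.7500 -3.7500]
Step 4: x=[5.0000 4.8750 9.6250 9.5000] v=[2.2500 -1.0000 2.0000 -3.2500]
Step 5: x=[4.5625 6.8125 8.1875 9.4375] v=[-0.8750 3.8750 -2.8750 -0.1250]
Max displacement = 2.5625

Answer: 2.5625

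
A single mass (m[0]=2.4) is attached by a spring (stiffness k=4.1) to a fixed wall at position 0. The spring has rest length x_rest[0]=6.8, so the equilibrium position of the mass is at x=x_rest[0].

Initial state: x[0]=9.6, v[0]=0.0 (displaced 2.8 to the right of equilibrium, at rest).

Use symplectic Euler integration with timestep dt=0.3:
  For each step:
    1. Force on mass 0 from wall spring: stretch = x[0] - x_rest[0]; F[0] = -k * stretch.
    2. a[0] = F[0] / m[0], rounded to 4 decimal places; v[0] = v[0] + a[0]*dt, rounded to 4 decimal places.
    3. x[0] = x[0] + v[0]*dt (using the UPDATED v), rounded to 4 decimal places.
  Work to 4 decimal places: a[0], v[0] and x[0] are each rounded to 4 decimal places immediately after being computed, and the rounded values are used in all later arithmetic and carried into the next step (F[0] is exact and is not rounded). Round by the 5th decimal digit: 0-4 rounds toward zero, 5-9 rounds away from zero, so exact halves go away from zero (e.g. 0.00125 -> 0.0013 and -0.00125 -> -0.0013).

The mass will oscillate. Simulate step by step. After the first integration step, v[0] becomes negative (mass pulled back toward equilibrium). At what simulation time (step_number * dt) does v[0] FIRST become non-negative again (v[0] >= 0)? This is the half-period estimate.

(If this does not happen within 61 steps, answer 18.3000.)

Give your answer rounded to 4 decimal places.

Step 0: x=[9.6000] v=[0.0000]
Step 1: x=[9.1695] v=[-1.4350]
Step 2: x=[8.3747] v=[-2.6494]
Step 3: x=[7.3378] v=[-3.4564]
Step 4: x=[6.2182] v=[-3.7320]
Step 5: x=[5.1881] v=[-3.4338]
Step 6: x=[4.4058] v=[-2.6077]
Step 7: x=[3.9916] v=[-1.3807]
Step 8: x=[4.0092] v=[0.0586]
First v>=0 after going negative at step 8, time=2.4000

Answer: 2.4000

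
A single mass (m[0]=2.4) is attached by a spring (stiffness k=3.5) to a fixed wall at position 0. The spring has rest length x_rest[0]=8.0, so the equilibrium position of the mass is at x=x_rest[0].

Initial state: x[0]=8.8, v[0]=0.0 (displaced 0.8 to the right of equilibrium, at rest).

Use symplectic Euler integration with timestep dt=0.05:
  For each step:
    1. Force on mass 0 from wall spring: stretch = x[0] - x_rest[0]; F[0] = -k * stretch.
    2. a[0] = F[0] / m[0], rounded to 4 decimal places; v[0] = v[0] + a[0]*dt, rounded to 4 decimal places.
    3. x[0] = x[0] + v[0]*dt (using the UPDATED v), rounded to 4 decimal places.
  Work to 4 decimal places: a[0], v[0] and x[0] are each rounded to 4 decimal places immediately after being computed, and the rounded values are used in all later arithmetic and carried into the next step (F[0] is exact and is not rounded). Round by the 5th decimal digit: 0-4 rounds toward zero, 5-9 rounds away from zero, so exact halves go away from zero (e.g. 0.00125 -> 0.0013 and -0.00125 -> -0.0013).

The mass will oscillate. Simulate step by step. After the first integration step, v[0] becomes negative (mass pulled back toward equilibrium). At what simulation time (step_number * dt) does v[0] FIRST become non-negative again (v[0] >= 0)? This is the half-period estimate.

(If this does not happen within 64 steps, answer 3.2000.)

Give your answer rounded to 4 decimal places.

Step 0: x=[8.8000] v=[0.0000]
Step 1: x=[8.7971] v=[-0.0583]
Step 2: x=[8.7913] v=[-0.1164]
Step 3: x=[8.7826] v=[-0.1741]
Step 4: x=[8.7710] v=[-0.2312]
Step 5: x=[8.7566] v=[-0.2874]
Step 6: x=[8.7395] v=[-0.3426]
Step 7: x=[8.7197] v=[-0.3965]
Step 8: x=[8.6973] v=[-0.4490]
Step 9: x=[8.6723] v=[-0.4998]
Step 10: x=[8.6449] v=[-0.5488]
Step 11: x=[8.6151] v=[-0.5958]
Step 12: x=[8.5831] v=[-0.6407]
Step 13: x=[8.5489] v=[-0.6832]
Step 14: x=[8.5127] v=[-0.7232]
Step 15: x=[8.4747] v=[-0.7606]
Step 16: x=[8.4349] v=[-0.7952]
Step 17: x=[8.3936] v=[-0.8269]
Step 18: x=[8.3508] v=[-0.8556]
Step 19: x=[8.3067] v=[-0.8812]
Step 20: x=[8.2615] v=[-0.9036]
Step 21: x=[8.2154] v=[-0.9227]
Step 22: x=[8.1685] v=[-0.9384]
Step 23: x=[8.1210] v=[-0.9507]
Step 24: x=[8.0730] v=[-0.9595]
Step 25: x=[8.0248] v=[-0.9648]
Step 26: x=[7.9765] v=[-0.9666]
Step 27: x=[7.9283] v=[-0.9649]
Step 28: x=[7.8803] v=[-0.9597]
Step 29: x=[7.8328] v=[-0.9510]
Step 30: x=[7.7859] v=[-0.9388]
Step 31: x=[7.7397] v=[-0.9232]
Step 32: x=[7.6945] v=[-0.9042]
Step 33: x=[7.6504] v=[-0.8819]
Step 34: x=[7.6076] v=[-0.8564]
Step 35: x=[7.5662] v=[-0.8278]
Step 36: x=[7.5264] v=[-0.7962]
Step 37: x=[7.4883] v=[-0.7617]
Step 38: x=[7.4521] v=[-0.7244]
Step 39: x=[7.4179] v=[-0.6845]
Step 40: x=[7.3858] v=[-0.6421]
Step 41: x=[7.3559] v=[-0.5973]
Step 42: x=[7.3284] v=[-0.5503]
Step 43: x=[7.3033] v=[-0.5013]
Step 44: x=[7.2808] v=[-0.4505]
Step 45: x=[7.2609] v=[-0.3981]
Step 46: x=[7.2437] v=[-0.3442]
Step 47: x=[7.2292] v=[-0.2891]
Step 48: x=[7.2176] v=[-0.2329]
Step 49: x=[7.2088] v=[-0.1759]
Step 50: x=[7.2029] v=[-0.1182]
Step 51: x=[7.1999] v=[-0.0601]
Step 52: x=[7.1998] v=[-0.0018]
Step 53: x=[7.2026] v=[0.0566]
First v>=0 after going negative at step 53, time=2.6500

Answer: 2.6500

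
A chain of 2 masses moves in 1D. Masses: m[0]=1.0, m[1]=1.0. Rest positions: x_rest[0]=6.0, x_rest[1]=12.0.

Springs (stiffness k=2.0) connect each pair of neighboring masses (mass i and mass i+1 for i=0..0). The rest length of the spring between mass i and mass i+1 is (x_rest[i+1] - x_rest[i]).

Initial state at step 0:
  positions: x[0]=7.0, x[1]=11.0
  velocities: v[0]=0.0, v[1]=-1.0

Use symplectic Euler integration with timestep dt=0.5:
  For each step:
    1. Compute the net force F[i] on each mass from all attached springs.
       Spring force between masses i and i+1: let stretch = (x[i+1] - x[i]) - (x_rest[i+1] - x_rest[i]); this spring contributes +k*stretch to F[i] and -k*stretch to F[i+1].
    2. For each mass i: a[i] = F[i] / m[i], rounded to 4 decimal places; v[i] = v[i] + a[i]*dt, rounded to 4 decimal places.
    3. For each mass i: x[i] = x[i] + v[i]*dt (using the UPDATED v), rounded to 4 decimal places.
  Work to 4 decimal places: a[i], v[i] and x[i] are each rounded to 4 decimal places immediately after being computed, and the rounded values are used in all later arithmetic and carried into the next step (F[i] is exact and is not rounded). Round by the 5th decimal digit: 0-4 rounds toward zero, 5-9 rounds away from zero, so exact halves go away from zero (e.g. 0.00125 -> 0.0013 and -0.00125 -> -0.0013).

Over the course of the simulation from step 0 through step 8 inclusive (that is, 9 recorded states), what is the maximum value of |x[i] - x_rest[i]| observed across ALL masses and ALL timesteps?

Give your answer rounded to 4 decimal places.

Answer: 2.7500

Derivation:
Step 0: x=[7.0000 11.0000] v=[0.0000 -1.0000]
Step 1: x=[6.0000 11.5000] v=[-2.0000 1.0000]
Step 2: x=[4.7500 12.2500] v=[-2.5000 1.5000]
Step 3: x=[4.2500 12.2500] v=[-1.0000 0.0000]
Step 4: x=[4.7500 11.2500] v=[1.0000 -2.0000]
Step 5: x=[5.5000 10.0000] v=[1.5000 -2.5000]
Step 6: x=[5.5000 9.5000] v=[0.0000 -1.0000]
Step 7: x=[4.5000 10.0000] v=[-2.0000 1.0000]
Step 8: x=[3.2500 10.7500] v=[-2.5000 1.5000]
Max displacement = 2.7500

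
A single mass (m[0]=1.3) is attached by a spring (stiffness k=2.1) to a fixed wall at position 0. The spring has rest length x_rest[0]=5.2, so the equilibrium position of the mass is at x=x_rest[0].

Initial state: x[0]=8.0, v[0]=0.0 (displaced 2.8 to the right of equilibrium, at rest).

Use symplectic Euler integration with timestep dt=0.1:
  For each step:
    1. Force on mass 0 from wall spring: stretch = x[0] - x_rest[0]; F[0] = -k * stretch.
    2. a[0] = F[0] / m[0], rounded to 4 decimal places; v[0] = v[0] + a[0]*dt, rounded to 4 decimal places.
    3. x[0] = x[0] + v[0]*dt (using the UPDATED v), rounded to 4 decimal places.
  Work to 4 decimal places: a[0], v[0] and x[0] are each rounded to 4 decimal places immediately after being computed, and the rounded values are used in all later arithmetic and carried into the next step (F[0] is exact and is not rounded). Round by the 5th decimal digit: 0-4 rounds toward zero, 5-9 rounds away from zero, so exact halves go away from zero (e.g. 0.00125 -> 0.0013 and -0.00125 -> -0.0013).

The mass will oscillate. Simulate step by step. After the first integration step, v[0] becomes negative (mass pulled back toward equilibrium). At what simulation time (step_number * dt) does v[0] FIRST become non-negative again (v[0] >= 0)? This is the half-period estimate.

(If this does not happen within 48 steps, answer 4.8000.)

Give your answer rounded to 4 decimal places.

Step 0: x=[8.0000] v=[0.0000]
Step 1: x=[7.9548] v=[-0.4523]
Step 2: x=[7.8651] v=[-0.8973]
Step 3: x=[7.7323] v=[-1.3278]
Step 4: x=[7.5586] v=[-1.7369]
Step 5: x=[7.3468] v=[-2.1179]
Step 6: x=[7.1003] v=[-2.4647]
Step 7: x=[6.8231] v=[-2.7717]
Step 8: x=[6.5197] v=[-3.0339]
Step 9: x=[6.1950] v=[-3.2471]
Step 10: x=[5.8542] v=[-3.4078]
Step 11: x=[5.5029] v=[-3.5135]
Step 12: x=[5.1467] v=[-3.5624]
Step 13: x=[4.7913] v=[-3.5538]
Step 14: x=[4.4425] v=[-3.4878]
Step 15: x=[4.1060] v=[-3.3654]
Step 16: x=[3.7871] v=[-3.1887]
Step 17: x=[3.4911] v=[-2.9605]
Step 18: x=[3.2227] v=[-2.6845]
Step 19: x=[2.9862] v=[-2.3651]
Step 20: x=[2.7855] v=[-2.0075]
Step 21: x=[2.6238] v=[-1.6175]
Step 22: x=[2.5037] v=[-1.2013]
Step 23: x=[2.4271] v=[-0.7657]
Step 24: x=[2.3953] v=[-0.3178]
Step 25: x=[2.4088] v=[0.1353]
First v>=0 after going negative at step 25, time=2.5000

Answer: 2.5000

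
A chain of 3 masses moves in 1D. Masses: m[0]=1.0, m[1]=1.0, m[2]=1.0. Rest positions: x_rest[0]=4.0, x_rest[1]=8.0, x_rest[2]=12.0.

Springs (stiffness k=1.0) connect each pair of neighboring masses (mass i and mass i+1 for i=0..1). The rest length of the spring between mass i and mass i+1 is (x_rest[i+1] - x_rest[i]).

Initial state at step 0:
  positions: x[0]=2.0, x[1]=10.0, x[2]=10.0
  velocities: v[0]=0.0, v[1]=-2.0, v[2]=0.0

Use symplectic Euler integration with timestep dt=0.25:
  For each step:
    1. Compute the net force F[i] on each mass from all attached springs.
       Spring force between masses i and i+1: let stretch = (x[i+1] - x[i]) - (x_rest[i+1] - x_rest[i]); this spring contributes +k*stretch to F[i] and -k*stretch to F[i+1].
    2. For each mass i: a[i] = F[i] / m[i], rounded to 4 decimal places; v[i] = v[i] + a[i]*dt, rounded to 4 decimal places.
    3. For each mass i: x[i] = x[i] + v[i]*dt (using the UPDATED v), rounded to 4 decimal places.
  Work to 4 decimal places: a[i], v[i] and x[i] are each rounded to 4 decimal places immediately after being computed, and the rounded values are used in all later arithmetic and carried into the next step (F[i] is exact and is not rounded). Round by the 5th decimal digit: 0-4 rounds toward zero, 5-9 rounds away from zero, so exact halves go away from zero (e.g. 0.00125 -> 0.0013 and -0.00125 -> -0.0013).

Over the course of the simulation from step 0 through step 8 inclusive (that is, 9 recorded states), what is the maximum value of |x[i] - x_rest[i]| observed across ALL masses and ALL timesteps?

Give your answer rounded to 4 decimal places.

Answer: 4.6661

Derivation:
Step 0: x=[2.0000 10.0000 10.0000] v=[0.0000 -2.0000 0.0000]
Step 1: x=[2.2500 9.0000 10.2500] v=[1.0000 -4.0000 1.0000]
Step 2: x=[2.6719 7.6563 10.6719] v=[1.6875 -5.3750 1.6875]
Step 3: x=[3.1553 6.1895 11.1553] v=[1.9336 -5.8672 1.9336]
Step 4: x=[3.5784 4.8434 11.5784] v=[1.6922 -5.3843 1.6922]
Step 5: x=[3.8305 3.8392 11.8305] v=[1.0085 -4.0168 1.0085]
Step 6: x=[3.8332 3.3339 11.8332] v=[0.0107 -2.0212 0.0107]
Step 7: x=[3.5547 3.3910 11.5547] v=[-1.1141 0.2285 -1.1141]
Step 8: x=[3.0160 3.9686 11.0160] v=[-2.1550 2.3104 -2.1550]
Max displacement = 4.6661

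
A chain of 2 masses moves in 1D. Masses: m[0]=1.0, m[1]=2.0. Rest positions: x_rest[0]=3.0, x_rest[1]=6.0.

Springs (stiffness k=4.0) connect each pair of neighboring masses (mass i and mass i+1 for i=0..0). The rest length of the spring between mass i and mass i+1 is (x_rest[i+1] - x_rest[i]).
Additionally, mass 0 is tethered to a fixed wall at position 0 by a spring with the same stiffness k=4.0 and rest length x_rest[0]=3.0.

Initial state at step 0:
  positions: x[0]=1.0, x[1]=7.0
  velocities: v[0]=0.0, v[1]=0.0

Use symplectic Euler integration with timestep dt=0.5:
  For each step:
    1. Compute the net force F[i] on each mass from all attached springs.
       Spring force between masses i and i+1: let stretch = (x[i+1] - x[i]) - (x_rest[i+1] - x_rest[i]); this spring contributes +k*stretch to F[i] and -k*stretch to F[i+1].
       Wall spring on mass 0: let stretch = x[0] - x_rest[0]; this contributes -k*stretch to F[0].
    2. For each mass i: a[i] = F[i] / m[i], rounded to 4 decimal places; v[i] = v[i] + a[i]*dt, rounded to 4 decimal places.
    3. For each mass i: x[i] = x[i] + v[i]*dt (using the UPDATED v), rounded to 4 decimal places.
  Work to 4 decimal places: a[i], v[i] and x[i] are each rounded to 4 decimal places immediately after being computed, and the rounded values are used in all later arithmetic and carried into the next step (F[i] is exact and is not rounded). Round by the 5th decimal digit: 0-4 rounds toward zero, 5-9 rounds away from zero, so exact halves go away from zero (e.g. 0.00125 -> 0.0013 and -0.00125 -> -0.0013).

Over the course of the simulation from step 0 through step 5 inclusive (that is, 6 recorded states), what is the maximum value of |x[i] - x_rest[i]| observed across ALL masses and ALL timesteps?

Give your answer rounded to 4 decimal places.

Answer: 3.2500

Derivation:
Step 0: x=[1.0000 7.0000] v=[0.0000 0.0000]
Step 1: x=[6.0000 5.5000] v=[10.0000 -3.0000]
Step 2: x=[4.5000 5.7500] v=[-3.0000 0.5000]
Step 3: x=[-0.2500 6.8750] v=[-9.5000 2.2500]
Step 4: x=[2.3750 5.9375] v=[5.2500 -1.8750]
Step 5: x=[6.1875 4.7188] v=[7.6250 -2.4375]
Max displacement = 3.2500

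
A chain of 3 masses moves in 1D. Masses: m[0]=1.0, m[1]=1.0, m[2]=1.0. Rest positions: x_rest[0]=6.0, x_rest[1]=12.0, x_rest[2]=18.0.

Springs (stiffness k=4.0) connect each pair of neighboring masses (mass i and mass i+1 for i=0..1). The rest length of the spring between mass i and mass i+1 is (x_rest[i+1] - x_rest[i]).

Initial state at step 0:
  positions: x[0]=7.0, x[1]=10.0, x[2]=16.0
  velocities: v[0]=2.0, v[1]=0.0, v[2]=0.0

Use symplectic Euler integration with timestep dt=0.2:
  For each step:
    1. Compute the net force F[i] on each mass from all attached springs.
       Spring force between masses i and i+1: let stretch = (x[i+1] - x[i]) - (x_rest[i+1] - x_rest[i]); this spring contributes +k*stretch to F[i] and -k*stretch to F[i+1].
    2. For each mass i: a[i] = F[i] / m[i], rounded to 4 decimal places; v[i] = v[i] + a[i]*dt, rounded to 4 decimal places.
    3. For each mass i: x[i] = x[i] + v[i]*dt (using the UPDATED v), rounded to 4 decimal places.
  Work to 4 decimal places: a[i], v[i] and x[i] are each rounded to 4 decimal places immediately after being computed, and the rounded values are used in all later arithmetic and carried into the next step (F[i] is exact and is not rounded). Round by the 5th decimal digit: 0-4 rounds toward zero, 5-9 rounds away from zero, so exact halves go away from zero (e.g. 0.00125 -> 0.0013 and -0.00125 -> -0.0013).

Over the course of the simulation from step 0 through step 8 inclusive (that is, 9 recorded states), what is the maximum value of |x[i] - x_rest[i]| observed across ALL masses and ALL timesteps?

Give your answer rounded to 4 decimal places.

Answer: 2.0320

Derivation:
Step 0: x=[7.0000 10.0000 16.0000] v=[2.0000 0.0000 0.0000]
Step 1: x=[6.9200 10.4800 16.0000] v=[-0.4000 2.4000 0.0000]
Step 2: x=[6.4496 11.2736 16.0768] v=[-2.3520 3.9680 0.3840]
Step 3: x=[5.7910 12.0639 16.3451] v=[-3.2928 3.9514 1.3414]
Step 4: x=[5.1761 12.5355 16.8884] v=[-3.0745 2.3580 2.7164]
Step 5: x=[4.7787 12.5261 17.6952] v=[-1.9870 -0.0472 4.0341]
Step 6: x=[4.6609 12.1041 18.6350] v=[-0.5891 -2.1098 4.6988]
Step 7: x=[4.7740 11.5362 19.4898] v=[0.5655 -2.8396 4.2741]
Step 8: x=[5.0091 11.1589 20.0320] v=[1.1753 -1.8865 2.7112]
Max displacement = 2.0320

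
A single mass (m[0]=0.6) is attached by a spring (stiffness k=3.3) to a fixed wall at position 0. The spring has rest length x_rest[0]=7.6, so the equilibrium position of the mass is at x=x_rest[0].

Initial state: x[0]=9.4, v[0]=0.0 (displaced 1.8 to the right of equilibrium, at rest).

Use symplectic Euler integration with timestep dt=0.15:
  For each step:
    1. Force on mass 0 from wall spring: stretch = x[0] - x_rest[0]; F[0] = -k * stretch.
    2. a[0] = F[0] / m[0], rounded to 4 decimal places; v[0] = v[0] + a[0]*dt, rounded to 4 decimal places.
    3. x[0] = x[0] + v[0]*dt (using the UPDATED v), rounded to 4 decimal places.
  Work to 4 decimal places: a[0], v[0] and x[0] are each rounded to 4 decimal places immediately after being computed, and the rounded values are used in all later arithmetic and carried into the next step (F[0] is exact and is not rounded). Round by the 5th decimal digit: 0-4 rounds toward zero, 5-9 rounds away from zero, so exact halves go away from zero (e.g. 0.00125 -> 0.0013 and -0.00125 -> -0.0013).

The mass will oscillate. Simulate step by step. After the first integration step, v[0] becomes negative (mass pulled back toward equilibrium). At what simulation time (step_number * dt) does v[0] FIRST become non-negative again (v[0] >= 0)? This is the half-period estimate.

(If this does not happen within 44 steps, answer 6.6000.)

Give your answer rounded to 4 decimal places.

Answer: 1.3500

Derivation:
Step 0: x=[9.4000] v=[0.0000]
Step 1: x=[9.1773] v=[-1.4850]
Step 2: x=[8.7594] v=[-2.7863]
Step 3: x=[8.1980] v=[-3.7428]
Step 4: x=[7.5626] v=[-4.2362]
Step 5: x=[6.9318] v=[-4.2053]
Step 6: x=[6.3837] v=[-3.6540]
Step 7: x=[5.9861] v=[-2.6505]
Step 8: x=[5.7883] v=[-1.3190]
Step 9: x=[5.8147] v=[0.1757]
First v>=0 after going negative at step 9, time=1.3500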